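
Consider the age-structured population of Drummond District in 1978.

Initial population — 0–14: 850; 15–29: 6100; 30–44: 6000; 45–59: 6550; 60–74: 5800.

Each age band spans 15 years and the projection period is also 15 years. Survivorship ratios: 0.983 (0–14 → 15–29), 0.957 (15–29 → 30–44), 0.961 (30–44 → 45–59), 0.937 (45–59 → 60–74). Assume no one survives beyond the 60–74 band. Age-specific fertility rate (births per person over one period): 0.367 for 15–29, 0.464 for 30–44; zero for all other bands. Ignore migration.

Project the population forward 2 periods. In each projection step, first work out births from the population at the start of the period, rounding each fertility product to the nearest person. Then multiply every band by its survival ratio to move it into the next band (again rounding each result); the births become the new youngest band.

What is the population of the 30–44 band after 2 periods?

800

Let band 1 be 0–14 through band 5 = 60–74.
Period 1.
Births: 6100 * 0.367 = 2239, 6000 * 0.464 = 2784 → 5023
Band 2: 850 * 0.983 = 836
Band 3: 6100 * 0.957 = 5838
Band 4: 6000 * 0.961 = 5766
Band 5: 6550 * 0.937 = 6137
Giving 5023 / 836 / 5838 / 5766 / 6137.
Period 2.
Births: 836 * 0.367 = 307, 5838 * 0.464 = 2709 → 3016
Band 2: 5023 * 0.983 = 4938
Band 3: 836 * 0.957 = 800
Band 4: 5838 * 0.961 = 5610
Band 5: 5766 * 0.937 = 5403
Giving 3016 / 4938 / 800 / 5610 / 5403.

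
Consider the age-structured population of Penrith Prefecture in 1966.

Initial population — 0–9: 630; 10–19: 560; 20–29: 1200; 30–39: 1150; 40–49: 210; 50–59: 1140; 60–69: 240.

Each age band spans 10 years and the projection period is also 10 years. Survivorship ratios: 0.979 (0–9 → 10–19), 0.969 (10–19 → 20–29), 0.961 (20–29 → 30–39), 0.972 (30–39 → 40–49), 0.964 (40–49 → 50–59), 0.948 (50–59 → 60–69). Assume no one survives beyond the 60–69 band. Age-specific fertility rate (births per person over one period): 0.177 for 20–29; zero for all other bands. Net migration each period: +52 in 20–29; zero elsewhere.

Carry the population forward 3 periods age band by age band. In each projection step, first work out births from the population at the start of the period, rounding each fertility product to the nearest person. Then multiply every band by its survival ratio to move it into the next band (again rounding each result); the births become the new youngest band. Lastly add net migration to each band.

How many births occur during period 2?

105

(Groups numbered youngest = 1 to oldest = 7.)
After projecting period 1:
Births: 1200 × 0.177 = 212
Group 2: 630 × 0.979 = 617
Group 3: 560 × 0.969 = 543
Group 4: 1200 × 0.961 = 1153
Group 5: 1150 × 0.972 = 1118
Group 6: 210 × 0.964 = 202
Group 7: 1140 × 0.948 = 1081
Net migration: Group 3 + 52 → 595
End of period: [212, 617, 595, 1153, 1118, 202, 1081]
After projecting period 2:
Births: 595 × 0.177 = 105
Group 2: 212 × 0.979 = 208
Group 3: 617 × 0.969 = 598
Group 4: 595 × 0.961 = 572
Group 5: 1153 × 0.972 = 1121
Group 6: 1118 × 0.964 = 1078
Group 7: 202 × 0.948 = 191
Net migration: Group 3 + 52 → 650
End of period: [105, 208, 650, 572, 1121, 1078, 191]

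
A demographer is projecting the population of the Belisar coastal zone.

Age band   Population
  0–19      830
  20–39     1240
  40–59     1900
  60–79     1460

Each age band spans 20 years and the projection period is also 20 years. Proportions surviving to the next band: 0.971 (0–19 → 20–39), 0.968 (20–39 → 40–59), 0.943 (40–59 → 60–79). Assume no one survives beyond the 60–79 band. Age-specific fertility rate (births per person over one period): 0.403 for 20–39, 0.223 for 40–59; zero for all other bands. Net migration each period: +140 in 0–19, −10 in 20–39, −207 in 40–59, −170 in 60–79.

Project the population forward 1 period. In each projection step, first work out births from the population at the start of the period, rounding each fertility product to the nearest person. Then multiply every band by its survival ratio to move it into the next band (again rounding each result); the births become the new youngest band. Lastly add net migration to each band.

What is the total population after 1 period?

4475

Period 1:
Births: 1240 × 0.403 = 500, 1900 × 0.223 = 424 → 924
20–39: 830 × 0.971 = 806
40–59: 1240 × 0.968 = 1200
60–79: 1900 × 0.943 = 1792
Net migration: 0–19 + 140 → 1064; 20–39 − 10 → 796; 40–59 − 207 → 993; 60–79 − 170 → 1622
Giving 1064 / 796 / 993 / 1622.
Total after period 1: 1064 + 796 + 993 + 1622 = 4475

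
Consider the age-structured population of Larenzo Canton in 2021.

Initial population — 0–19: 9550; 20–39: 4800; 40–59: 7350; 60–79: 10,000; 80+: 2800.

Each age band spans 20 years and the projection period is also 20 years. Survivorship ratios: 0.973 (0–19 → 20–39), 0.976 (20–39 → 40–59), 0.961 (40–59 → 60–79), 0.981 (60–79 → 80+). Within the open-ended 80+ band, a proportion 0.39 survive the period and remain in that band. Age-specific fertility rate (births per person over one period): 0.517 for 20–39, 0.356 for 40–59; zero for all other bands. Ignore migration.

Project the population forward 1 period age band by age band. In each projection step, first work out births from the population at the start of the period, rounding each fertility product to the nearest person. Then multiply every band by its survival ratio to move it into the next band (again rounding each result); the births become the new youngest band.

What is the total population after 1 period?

(Groups numbered youngest = 1 to oldest = 5.)
After projecting period 1:
Births: 4800 * 0.517 = 2482 ; 7350 * 0.356 = 2617 → 5099
Group 2: 9550 * 0.973 = 9292
Group 3: 4800 * 0.976 = 4685
Group 4: 7350 * 0.961 = 7063
Group 5: 10000 * 0.981 + 2800 * 0.39 = 9810 + 1092 = 10902
End of period: [5099, 9292, 4685, 7063, 10902]
Total after period 1: 5099 + 9292 + 4685 + 7063 + 10902 = 37041

37041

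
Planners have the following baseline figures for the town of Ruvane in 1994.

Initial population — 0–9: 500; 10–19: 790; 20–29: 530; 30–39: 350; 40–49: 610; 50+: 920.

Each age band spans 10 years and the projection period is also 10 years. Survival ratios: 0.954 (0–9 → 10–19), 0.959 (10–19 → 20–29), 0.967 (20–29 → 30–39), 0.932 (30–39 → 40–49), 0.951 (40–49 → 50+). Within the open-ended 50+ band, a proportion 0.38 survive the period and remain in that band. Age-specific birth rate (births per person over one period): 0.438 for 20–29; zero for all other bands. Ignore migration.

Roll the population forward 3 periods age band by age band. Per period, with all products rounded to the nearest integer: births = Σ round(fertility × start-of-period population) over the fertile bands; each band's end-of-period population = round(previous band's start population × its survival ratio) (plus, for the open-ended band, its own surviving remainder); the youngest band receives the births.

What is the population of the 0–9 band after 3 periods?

200

(Bands numbered youngest = 1 to oldest = 6.)
After projecting period 1:
Births: 530 * 0.438 = 232
Band 2: 500 * 0.954 = 477
Band 3: 790 * 0.959 = 758
Band 4: 530 * 0.967 = 513
Band 5: 350 * 0.932 = 326
Band 6: 610 * 0.951 + 920 * 0.38 = 580 + 350 = 930
End of period: [232, 477, 758, 513, 326, 930]
After projecting period 2:
Births: 758 * 0.438 = 332
Band 2: 232 * 0.954 = 221
Band 3: 477 * 0.959 = 457
Band 4: 758 * 0.967 = 733
Band 5: 513 * 0.932 = 478
Band 6: 326 * 0.951 + 930 * 0.38 = 310 + 353 = 663
End of period: [332, 221, 457, 733, 478, 663]
After projecting period 3:
Births: 457 * 0.438 = 200
Band 2: 332 * 0.954 = 317
Band 3: 221 * 0.959 = 212
Band 4: 457 * 0.967 = 442
Band 5: 733 * 0.932 = 683
Band 6: 478 * 0.951 + 663 * 0.38 = 455 + 252 = 707
End of period: [200, 317, 212, 442, 683, 707]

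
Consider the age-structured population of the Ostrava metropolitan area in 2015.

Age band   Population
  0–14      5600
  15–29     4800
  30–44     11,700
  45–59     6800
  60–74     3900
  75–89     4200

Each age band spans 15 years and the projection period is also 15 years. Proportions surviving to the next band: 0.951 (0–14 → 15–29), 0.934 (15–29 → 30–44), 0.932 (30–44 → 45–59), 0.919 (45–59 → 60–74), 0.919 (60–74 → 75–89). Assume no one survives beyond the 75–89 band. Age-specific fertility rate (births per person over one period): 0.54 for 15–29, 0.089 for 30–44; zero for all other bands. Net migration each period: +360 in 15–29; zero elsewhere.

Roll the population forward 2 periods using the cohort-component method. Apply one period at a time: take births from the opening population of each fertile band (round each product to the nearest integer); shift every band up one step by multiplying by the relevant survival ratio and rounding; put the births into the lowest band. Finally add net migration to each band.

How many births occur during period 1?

Let band 1 be 0–14 through band 6 = 75–89.
Period 1:
Births: 4800 × 0.54 = 2592 ; 11700 × 0.089 = 1041 → total 3633
Band 2: 5600 × 0.951 = 5326
Band 3: 4800 × 0.934 = 4483
Band 4: 11700 × 0.932 = 10904
Band 5: 6800 × 0.919 = 6249
Band 6: 3900 × 0.919 = 3584
Net migration: Band 2 + 360 → 5686
Population now: 0–14=3633, 15–29=5686, 30–44=4483, 45–59=10904, 60–74=6249, 75–89=3584

3633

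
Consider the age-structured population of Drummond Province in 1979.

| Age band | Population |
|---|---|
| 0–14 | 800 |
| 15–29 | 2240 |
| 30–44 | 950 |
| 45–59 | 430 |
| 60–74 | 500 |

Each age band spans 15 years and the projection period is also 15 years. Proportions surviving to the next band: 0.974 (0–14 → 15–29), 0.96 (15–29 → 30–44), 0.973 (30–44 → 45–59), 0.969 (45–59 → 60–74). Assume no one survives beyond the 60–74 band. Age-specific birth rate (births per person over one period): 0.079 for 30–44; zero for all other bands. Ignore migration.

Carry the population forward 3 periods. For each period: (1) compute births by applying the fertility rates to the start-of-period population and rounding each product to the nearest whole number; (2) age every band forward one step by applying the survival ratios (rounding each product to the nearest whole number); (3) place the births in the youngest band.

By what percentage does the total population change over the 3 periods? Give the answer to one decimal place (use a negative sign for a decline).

-38.0

Period 1:
Births: 950 * 0.079 = 75
15–29: 800 * 0.974 = 779
30–44: 2240 * 0.96 = 2150
45–59: 950 * 0.973 = 924
60–74: 430 * 0.969 = 417
Population now: 0–14=75, 15–29=779, 30–44=2150, 45–59=924, 60–74=417
Period 2:
Births: 2150 * 0.079 = 170
15–29: 75 * 0.974 = 73
30–44: 779 * 0.96 = 748
45–59: 2150 * 0.973 = 2092
60–74: 924 * 0.969 = 895
Population now: 0–14=170, 15–29=73, 30–44=748, 45–59=2092, 60–74=895
Period 3:
Births: 748 * 0.079 = 59
15–29: 170 * 0.974 = 166
30–44: 73 * 0.96 = 70
45–59: 748 * 0.973 = 728
60–74: 2092 * 0.969 = 2027
Population now: 0–14=59, 15–29=166, 30–44=70, 45–59=728, 60–74=2027
Total: 4920 → 3050; change = -1870; percentage change = -38.0%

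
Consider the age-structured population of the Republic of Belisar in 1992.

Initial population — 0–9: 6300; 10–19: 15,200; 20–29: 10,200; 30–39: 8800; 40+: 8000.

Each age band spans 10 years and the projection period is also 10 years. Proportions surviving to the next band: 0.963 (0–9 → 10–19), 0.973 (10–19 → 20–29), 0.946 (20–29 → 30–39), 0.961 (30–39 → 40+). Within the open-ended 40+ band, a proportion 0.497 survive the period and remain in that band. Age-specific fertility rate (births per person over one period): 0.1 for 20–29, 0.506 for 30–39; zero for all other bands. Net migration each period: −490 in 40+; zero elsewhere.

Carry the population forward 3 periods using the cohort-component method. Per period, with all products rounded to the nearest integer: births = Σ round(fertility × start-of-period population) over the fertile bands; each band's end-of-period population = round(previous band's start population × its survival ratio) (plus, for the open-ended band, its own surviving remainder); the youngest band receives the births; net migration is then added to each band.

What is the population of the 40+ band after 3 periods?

20270

— Period 1 —
Births: 10200 × 0.1 = 1020, 8800 × 0.506 = 4453 → 5473
10–19: 6300 × 0.963 = 6067
20–29: 15200 × 0.973 = 14790
30–39: 10200 × 0.946 = 9649
40+: 8800 × 0.961 + 8000 × 0.497 = 8457 + 3976 = 12433
Net migration: 40+ − 490 → 11943
Giving 5473 / 6067 / 14790 / 9649 / 11943.
— Period 2 —
Births: 14790 × 0.1 = 1479, 9649 × 0.506 = 4882 → 6361
10–19: 5473 × 0.963 = 5270
20–29: 6067 × 0.973 = 5903
30–39: 14790 × 0.946 = 13991
40+: 9649 × 0.961 + 11943 × 0.497 = 9273 + 5936 = 15209
Net migration: 40+ − 490 → 14719
Giving 6361 / 5270 / 5903 / 13991 / 14719.
— Period 3 —
Births: 5903 × 0.1 = 590, 13991 × 0.506 = 7079 → 7669
10–19: 6361 × 0.963 = 6126
20–29: 5270 × 0.973 = 5128
30–39: 5903 × 0.946 = 5584
40+: 13991 × 0.961 + 14719 × 0.497 = 13445 + 7315 = 20760
Net migration: 40+ − 490 → 20270
Giving 7669 / 6126 / 5128 / 5584 / 20270.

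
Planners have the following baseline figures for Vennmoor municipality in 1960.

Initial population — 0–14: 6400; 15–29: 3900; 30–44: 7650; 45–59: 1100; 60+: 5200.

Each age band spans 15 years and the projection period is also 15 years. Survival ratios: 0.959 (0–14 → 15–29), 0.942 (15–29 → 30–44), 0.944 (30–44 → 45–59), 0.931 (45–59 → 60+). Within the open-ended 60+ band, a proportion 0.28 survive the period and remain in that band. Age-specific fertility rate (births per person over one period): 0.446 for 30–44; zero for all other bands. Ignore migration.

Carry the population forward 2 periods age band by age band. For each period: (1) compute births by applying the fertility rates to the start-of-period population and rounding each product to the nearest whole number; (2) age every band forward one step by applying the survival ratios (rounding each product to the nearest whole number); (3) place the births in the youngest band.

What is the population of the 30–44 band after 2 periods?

5782

Let group 1 be 0–14 through group 5 = 60+.
Period 1:
Births: 7650 × 0.446 = 3412
Group 2: 6400 × 0.959 = 6138
Group 3: 3900 × 0.942 = 3674
Group 4: 7650 × 0.944 = 7222
Group 5: 1100 × 0.931 + 5200 × 0.28 = 1024 + 1456 = 2480
→ [3412, 6138, 3674, 7222, 2480]
Period 2:
Births: 3674 × 0.446 = 1639
Group 2: 3412 × 0.959 = 3272
Group 3: 6138 × 0.942 = 5782
Group 4: 3674 × 0.944 = 3468
Group 5: 7222 × 0.931 + 2480 × 0.28 = 6724 + 694 = 7418
→ [1639, 3272, 5782, 3468, 7418]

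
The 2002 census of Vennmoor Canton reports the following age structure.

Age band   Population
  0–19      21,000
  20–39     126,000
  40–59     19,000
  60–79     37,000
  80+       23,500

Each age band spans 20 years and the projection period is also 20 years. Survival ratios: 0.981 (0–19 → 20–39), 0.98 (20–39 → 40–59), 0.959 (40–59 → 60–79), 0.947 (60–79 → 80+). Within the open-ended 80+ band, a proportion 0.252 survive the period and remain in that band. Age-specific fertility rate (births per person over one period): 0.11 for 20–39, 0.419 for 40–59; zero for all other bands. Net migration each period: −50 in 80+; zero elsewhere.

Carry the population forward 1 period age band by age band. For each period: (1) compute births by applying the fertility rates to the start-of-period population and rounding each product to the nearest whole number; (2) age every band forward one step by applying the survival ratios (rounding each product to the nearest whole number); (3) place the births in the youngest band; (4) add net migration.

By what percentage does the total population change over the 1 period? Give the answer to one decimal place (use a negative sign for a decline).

-0.6

Call the groups 1 to 5, youngest first.
Period 1.
Births: 126000 × 0.11 = 13860 ; 19000 × 0.419 = 7961 ⇒ total 21821
Group 2: 21000 × 0.981 = 20601
Group 3: 126000 × 0.98 = 123480
Group 4: 19000 × 0.959 = 18221
Group 5: 37000 × 0.947 + 23500 × 0.252 = 35039 + 5922 = 40961
Net migration: Group 5 − 50 → 40911
→ [21821, 20601, 123480, 18221, 40911]
Total: 226500 → 225034; change = -1466; percentage change = -0.6%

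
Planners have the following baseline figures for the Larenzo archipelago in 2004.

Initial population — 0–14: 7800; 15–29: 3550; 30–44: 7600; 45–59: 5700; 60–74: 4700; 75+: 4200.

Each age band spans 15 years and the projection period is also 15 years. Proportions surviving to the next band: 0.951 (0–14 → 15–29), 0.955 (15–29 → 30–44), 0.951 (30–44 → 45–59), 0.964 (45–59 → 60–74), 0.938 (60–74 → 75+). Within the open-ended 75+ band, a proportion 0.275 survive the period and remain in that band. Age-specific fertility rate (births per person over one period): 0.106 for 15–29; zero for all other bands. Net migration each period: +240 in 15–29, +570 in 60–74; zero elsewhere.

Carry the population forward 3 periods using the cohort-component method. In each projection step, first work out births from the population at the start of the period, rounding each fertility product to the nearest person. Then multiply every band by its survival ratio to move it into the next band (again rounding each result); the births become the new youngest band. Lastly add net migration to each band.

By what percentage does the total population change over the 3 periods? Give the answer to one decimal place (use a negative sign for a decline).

Let group 1 be 0–14 through group 6 = 75+.
— Period 1 —
Births: 3550 * 0.106 = 376
Group 2: 7800 * 0.951 = 7418
Group 3: 3550 * 0.955 = 3390
Group 4: 7600 * 0.951 = 7228
Group 5: 5700 * 0.964 = 5495
Group 6: 4700 * 0.938 + 4200 * 0.275 = 4409 + 1155 = 5564
Net migration: Group 2 + 240 → 7658; Group 5 + 570 → 6065
Giving 376 / 7658 / 3390 / 7228 / 6065 / 5564.
— Period 2 —
Births: 7658 * 0.106 = 812
Group 2: 376 * 0.951 = 358
Group 3: 7658 * 0.955 = 7313
Group 4: 3390 * 0.951 = 3224
Group 5: 7228 * 0.964 = 6968
Group 6: 6065 * 0.938 + 5564 * 0.275 = 5689 + 1530 = 7219
Net migration: Group 2 + 240 → 598; Group 5 + 570 → 7538
Giving 812 / 598 / 7313 / 3224 / 7538 / 7219.
— Period 3 —
Births: 598 * 0.106 = 63
Group 2: 812 * 0.951 = 772
Group 3: 598 * 0.955 = 571
Group 4: 7313 * 0.951 = 6955
Group 5: 3224 * 0.964 = 3108
Group 6: 7538 * 0.938 + 7219 * 0.275 = 7071 + 1985 = 9056
Net migration: Group 2 + 240 → 1012; Group 5 + 570 → 3678
Giving 63 / 1012 / 571 / 6955 / 3678 / 9056.
Total: 33550 → 21335; change = -12215; percentage change = -36.4%

-36.4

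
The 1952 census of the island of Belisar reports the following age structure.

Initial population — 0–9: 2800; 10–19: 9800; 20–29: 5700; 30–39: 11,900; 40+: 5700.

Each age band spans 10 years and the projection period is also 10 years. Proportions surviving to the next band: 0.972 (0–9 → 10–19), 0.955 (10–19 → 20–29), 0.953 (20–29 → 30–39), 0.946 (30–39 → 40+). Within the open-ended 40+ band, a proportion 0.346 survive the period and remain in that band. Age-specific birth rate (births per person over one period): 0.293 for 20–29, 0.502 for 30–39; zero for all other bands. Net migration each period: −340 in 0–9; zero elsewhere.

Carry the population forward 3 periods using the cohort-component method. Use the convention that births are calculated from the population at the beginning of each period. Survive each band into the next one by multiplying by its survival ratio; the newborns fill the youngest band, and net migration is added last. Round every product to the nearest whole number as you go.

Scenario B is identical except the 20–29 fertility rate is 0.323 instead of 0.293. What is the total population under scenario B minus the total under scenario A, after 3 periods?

[period 1]
Births: 5700 * 0.293 = 1670 ; 11900 * 0.502 = 5974 ⇒ total 7644
10–19: 2800 * 0.972 = 2722
20–29: 9800 * 0.955 = 9359
30–39: 5700 * 0.953 = 5432
40+: 11900 * 0.946 + 5700 * 0.346 = 11257 + 1972 = 13229
Net migration: 0–9 − 340 → 7304
→ [7304, 2722, 9359, 5432, 13229]
[period 2]
Births: 9359 * 0.293 = 2742 ; 5432 * 0.502 = 2727 ⇒ total 5469
10–19: 7304 * 0.972 = 7099
20–29: 2722 * 0.955 = 2600
30–39: 9359 * 0.953 = 8919
40+: 5432 * 0.946 + 13229 * 0.346 = 5139 + 4577 = 9716
Net migration: 0–9 − 340 → 5129
→ [5129, 7099, 2600, 8919, 9716]
[period 3]
Births: 2600 * 0.293 = 762 ; 8919 * 0.502 = 4477 ⇒ total 5239
10–19: 5129 * 0.972 = 4985
20–29: 7099 * 0.955 = 6780
30–39: 2600 * 0.953 = 2478
40+: 8919 * 0.946 + 9716 * 0.346 = 8437 + 3362 = 11799
Net migration: 0–9 − 340 → 4899
→ [4899, 4985, 6780, 2478, 11799]
Scenario A total after 3 periods: 30941
Scenario B projection —
[period 1]
Births: 5700 * 0.323 = 1841 ; 11900 * 0.502 = 5974 ⇒ total 7815
10–19: 2800 * 0.972 = 2722
20–29: 9800 * 0.955 = 9359
30–39: 5700 * 0.953 = 5432
40+: 11900 * 0.946 + 5700 * 0.346 = 11257 + 1972 = 13229
Net migration: 0–9 − 340 → 7475
→ [7475, 2722, 9359, 5432, 13229]
[period 2]
Births: 9359 * 0.323 = 3023 ; 5432 * 0.502 = 2727 ⇒ total 5750
10–19: 7475 * 0.972 = 7266
20–29: 2722 * 0.955 = 2600
30–39: 9359 * 0.953 = 8919
40+: 5432 * 0.946 + 13229 * 0.346 = 5139 + 4577 = 9716
Net migration: 0–9 − 340 → 5410
→ [5410, 7266, 2600, 8919, 9716]
[period 3]
Births: 2600 * 0.323 = 840 ; 8919 * 0.502 = 4477 ⇒ total 5317
10–19: 5410 * 0.972 = 5259
20–29: 7266 * 0.955 = 6939
30–39: 2600 * 0.953 = 2478
40+: 8919 * 0.946 + 9716 * 0.346 = 8437 + 3362 = 11799
Net migration: 0–9 − 340 → 4977
→ [4977, 5259, 6939, 2478, 11799]
Scenario B total after 3 periods: 31452
Difference B − A = 31452 − 30941 = 511

511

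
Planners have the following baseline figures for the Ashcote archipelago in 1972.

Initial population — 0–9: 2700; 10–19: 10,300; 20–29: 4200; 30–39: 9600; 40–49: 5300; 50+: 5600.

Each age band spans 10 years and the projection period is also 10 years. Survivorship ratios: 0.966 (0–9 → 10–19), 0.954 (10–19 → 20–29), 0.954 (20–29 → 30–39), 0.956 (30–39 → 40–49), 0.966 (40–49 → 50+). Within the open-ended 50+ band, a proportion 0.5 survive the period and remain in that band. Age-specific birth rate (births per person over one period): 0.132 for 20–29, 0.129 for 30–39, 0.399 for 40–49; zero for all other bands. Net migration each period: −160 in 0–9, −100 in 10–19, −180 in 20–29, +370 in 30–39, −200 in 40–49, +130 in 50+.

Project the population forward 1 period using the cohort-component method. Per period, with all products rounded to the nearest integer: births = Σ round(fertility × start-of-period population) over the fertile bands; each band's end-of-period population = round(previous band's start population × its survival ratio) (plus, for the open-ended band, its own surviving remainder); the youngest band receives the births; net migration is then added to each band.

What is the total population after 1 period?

37306

(Bands numbered youngest = 1 to oldest = 6.)
— Period 1 —
Births: 4200 × 0.132 = 554 ; 9600 × 0.129 = 1238 ; 5300 × 0.399 = 2115 — total 3907
Band 2: 2700 × 0.966 = 2608
Band 3: 10300 × 0.954 = 9826
Band 4: 4200 × 0.954 = 4007
Band 5: 9600 × 0.956 = 9178
Band 6: 5300 × 0.966 + 5600 × 0.5 = 5120 + 2800 = 7920
Net migration: Band 1 − 160 → 3747; Band 2 − 100 → 2508; Band 3 − 180 → 9646; Band 4 + 370 → 4377; Band 5 − 200 → 8978; Band 6 + 130 → 8050
Population now: 0–9=3747, 10–19=2508, 20–29=9646, 30–39=4377, 40–49=8978, 50+=8050
Total after period 1: 3747 + 2508 + 9646 + 4377 + 8978 + 8050 = 37306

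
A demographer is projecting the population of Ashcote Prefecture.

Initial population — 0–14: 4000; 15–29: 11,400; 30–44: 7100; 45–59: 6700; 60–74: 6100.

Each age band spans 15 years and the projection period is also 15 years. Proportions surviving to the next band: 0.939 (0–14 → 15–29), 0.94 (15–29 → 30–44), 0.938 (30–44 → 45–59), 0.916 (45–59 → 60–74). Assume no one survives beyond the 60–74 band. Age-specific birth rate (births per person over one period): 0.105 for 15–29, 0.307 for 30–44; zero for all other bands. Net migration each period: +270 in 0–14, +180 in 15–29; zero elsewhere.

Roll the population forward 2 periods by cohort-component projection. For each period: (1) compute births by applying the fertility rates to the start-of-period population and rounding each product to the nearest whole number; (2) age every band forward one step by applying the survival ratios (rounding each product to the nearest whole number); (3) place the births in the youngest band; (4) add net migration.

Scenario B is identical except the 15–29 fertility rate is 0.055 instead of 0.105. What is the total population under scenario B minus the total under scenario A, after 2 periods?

-733

— Period 1 —
Births: 11400 * 0.105 = 1197, 7100 * 0.307 = 2180 → 3377
15–29: 4000 * 0.939 = 3756
30–44: 11400 * 0.94 = 10716
45–59: 7100 * 0.938 = 6660
60–74: 6700 * 0.916 = 6137
Net migration: 0–14 + 270 → 3647; 15–29 + 180 → 3936
End of period: [3647, 3936, 10716, 6660, 6137]
— Period 2 —
Births: 3936 * 0.105 = 413, 10716 * 0.307 = 3290 → 3703
15–29: 3647 * 0.939 = 3425
30–44: 3936 * 0.94 = 3700
45–59: 10716 * 0.938 = 10052
60–74: 6660 * 0.916 = 6101
Net migration: 0–14 + 270 → 3973; 15–29 + 180 → 3605
End of period: [3973, 3605, 3700, 10052, 6101]
Scenario A total after 2 periods: 27431
Scenario B projection —
— Period 1 —
Births: 11400 * 0.055 = 627, 7100 * 0.307 = 2180 → 2807
15–29: 4000 * 0.939 = 3756
30–44: 11400 * 0.94 = 10716
45–59: 7100 * 0.938 = 6660
60–74: 6700 * 0.916 = 6137
Net migration: 0–14 + 270 → 3077; 15–29 + 180 → 3936
End of period: [3077, 3936, 10716, 6660, 6137]
— Period 2 —
Births: 3936 * 0.055 = 216, 10716 * 0.307 = 3290 → 3506
15–29: 3077 * 0.939 = 2889
30–44: 3936 * 0.94 = 3700
45–59: 10716 * 0.938 = 10052
60–74: 6660 * 0.916 = 6101
Net migration: 0–14 + 270 → 3776; 15–29 + 180 → 3069
End of period: [3776, 3069, 3700, 10052, 6101]
Scenario B total after 2 periods: 26698
Difference B − A = 26698 − 27431 = -733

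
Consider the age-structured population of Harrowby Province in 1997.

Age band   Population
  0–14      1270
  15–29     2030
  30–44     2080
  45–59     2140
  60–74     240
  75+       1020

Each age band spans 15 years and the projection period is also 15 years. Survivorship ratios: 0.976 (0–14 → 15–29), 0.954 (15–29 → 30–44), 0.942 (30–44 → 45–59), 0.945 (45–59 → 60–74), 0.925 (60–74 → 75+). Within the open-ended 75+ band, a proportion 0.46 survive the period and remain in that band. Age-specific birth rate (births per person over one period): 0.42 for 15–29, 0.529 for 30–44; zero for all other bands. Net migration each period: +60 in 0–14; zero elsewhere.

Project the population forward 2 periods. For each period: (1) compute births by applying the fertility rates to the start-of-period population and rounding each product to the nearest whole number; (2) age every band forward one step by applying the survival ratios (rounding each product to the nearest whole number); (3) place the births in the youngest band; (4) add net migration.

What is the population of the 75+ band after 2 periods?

2188

— Period 1 —
Births: 2030 * 0.42 = 853, 2080 * 0.529 = 1100 ⇒ total 1953
15–29: 1270 * 0.976 = 1240
30–44: 2030 * 0.954 = 1937
45–59: 2080 * 0.942 = 1959
60–74: 2140 * 0.945 = 2022
75+: 240 * 0.925 + 1020 * 0.46 = 222 + 469 = 691
Net migration: 0–14 + 60 → 2013
End of period: [2013, 1240, 1937, 1959, 2022, 691]
— Period 2 —
Births: 1240 * 0.42 = 521, 1937 * 0.529 = 1025 ⇒ total 1546
15–29: 2013 * 0.976 = 1965
30–44: 1240 * 0.954 = 1183
45–59: 1937 * 0.942 = 1825
60–74: 1959 * 0.945 = 1851
75+: 2022 * 0.925 + 691 * 0.46 = 1870 + 318 = 2188
Net migration: 0–14 + 60 → 1606
End of period: [1606, 1965, 1183, 1825, 1851, 2188]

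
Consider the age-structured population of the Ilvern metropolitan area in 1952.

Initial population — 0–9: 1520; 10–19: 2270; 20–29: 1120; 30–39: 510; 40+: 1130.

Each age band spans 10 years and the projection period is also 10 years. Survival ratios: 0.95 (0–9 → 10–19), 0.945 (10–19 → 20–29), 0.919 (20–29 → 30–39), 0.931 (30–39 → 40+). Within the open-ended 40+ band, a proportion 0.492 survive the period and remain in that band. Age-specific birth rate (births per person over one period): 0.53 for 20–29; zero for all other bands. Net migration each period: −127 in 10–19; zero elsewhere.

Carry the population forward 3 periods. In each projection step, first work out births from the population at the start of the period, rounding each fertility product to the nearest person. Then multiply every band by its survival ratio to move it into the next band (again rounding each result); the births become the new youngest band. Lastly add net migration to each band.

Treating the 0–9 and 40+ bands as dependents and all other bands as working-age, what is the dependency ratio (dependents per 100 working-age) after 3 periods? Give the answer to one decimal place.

Call the groups 1 to 5, youngest first.
[period 1]
Births: 1120 × 0.53 = 594
Group 2: 1520 × 0.95 = 1444
Group 3: 2270 × 0.945 = 2145
Group 4: 1120 × 0.919 = 1029
Group 5: 510 × 0.931 + 1130 × 0.492 = 475 + 556 = 1031
Net migration: Group 2 − 127 → 1317
→ [594, 1317, 2145, 1029, 1031]
[period 2]
Births: 2145 × 0.53 = 1137
Group 2: 594 × 0.95 = 564
Group 3: 1317 × 0.945 = 1245
Group 4: 2145 × 0.919 = 1971
Group 5: 1029 × 0.931 + 1031 × 0.492 = 958 + 507 = 1465
Net migration: Group 2 − 127 → 437
→ [1137, 437, 1245, 1971, 1465]
[period 3]
Births: 1245 × 0.53 = 660
Group 2: 1137 × 0.95 = 1080
Group 3: 437 × 0.945 = 413
Group 4: 1245 × 0.919 = 1144
Group 5: 1971 × 0.931 + 1465 × 0.492 = 1835 + 721 = 2556
Net migration: Group 2 − 127 → 953
→ [660, 953, 413, 1144, 2556]
Dependents (band 0–9 + band 40+) = 660 + 2556 = 3216; working-age = 2510; ratio = 3216/2510 × 100 = 128.1

128.1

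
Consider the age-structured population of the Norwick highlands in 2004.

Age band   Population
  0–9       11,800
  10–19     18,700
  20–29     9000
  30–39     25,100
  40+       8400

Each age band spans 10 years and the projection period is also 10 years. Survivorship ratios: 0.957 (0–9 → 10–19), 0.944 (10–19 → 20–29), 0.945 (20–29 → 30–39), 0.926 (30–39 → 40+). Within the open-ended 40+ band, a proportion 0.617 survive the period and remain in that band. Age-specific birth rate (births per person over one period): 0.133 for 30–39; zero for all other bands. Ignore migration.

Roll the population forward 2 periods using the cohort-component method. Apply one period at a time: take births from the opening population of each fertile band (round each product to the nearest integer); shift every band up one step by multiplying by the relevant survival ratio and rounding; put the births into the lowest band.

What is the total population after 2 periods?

57083

[period 1]
Births: 25100 * 0.133 = 3338
10–19: 11800 * 0.957 = 11293
20–29: 18700 * 0.944 = 17653
30–39: 9000 * 0.945 = 8505
40+: 25100 * 0.926 + 8400 * 0.617 = 23243 + 5183 = 28426
End of period: [3338, 11293, 17653, 8505, 28426]
[period 2]
Births: 8505 * 0.133 = 1131
10–19: 3338 * 0.957 = 3194
20–29: 11293 * 0.944 = 10661
30–39: 17653 * 0.945 = 16682
40+: 8505 * 0.926 + 28426 * 0.617 = 7876 + 17539 = 25415
End of period: [1131, 3194, 10661, 16682, 25415]
Total after period 2: 1131 + 3194 + 10661 + 16682 + 25415 = 57083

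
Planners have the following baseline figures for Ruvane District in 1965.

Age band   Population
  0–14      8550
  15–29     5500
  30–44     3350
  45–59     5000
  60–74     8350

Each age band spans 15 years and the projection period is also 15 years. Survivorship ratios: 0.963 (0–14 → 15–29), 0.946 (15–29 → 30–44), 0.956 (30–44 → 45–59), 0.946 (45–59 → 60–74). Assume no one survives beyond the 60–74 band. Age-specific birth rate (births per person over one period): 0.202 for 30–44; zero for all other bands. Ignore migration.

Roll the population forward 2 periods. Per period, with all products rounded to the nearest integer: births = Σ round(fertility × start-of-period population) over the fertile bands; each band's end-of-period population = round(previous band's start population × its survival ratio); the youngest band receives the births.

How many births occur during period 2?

Let band 1 be 0–14 through band 5 = 60–74.
Period 1:
Births: 3350 × 0.202 = 677
Band 2: 8550 × 0.963 = 8234
Band 3: 5500 × 0.946 = 5203
Band 4: 3350 × 0.956 = 3203
Band 5: 5000 × 0.946 = 4730
Population now: 0–14=677, 15–29=8234, 30–44=5203, 45–59=3203, 60–74=4730
Period 2:
Births: 5203 × 0.202 = 1051
Band 2: 677 × 0.963 = 652
Band 3: 8234 × 0.946 = 7789
Band 4: 5203 × 0.956 = 4974
Band 5: 3203 × 0.946 = 3030
Population now: 0–14=1051, 15–29=652, 30–44=7789, 45–59=4974, 60–74=3030

1051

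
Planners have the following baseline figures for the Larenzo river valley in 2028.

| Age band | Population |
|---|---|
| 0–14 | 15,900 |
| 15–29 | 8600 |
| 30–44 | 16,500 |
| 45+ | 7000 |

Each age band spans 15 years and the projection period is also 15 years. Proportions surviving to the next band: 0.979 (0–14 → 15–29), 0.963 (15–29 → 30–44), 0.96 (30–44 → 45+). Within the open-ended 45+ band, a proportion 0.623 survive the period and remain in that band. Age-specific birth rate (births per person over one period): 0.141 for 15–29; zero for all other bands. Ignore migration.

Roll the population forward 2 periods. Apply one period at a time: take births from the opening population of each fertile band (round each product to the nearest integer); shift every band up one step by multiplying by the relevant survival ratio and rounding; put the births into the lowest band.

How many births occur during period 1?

1213

[period 1]
Births: 8600 × 0.141 = 1213
15–29: 15900 × 0.979 = 15566
30–44: 8600 × 0.963 = 8282
45+: 16500 × 0.96 + 7000 × 0.623 = 15840 + 4361 = 20201
End of period: [1213, 15566, 8282, 20201]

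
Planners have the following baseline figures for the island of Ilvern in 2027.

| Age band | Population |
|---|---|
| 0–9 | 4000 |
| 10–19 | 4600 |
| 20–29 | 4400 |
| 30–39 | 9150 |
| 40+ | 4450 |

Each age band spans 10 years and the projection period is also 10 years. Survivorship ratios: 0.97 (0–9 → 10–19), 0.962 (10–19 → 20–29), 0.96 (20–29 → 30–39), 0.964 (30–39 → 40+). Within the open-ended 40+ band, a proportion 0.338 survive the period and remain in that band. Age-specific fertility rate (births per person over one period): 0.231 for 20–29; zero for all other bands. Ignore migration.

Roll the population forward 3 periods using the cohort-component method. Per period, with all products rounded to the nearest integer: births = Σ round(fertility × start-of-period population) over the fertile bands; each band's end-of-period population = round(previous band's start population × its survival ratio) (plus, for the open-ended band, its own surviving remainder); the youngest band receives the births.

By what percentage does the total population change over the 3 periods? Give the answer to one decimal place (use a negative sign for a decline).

Period 1:
Births: 4400 * 0.231 = 1016
10–19: 4000 * 0.97 = 3880
20–29: 4600 * 0.962 = 4425
30–39: 4400 * 0.96 = 4224
40+: 9150 * 0.964 + 4450 * 0.338 = 8821 + 1504 = 10325
Giving 1016 / 3880 / 4425 / 4224 / 10325.
Period 2:
Births: 4425 * 0.231 = 1022
10–19: 1016 * 0.97 = 986
20–29: 3880 * 0.962 = 3733
30–39: 4425 * 0.96 = 4248
40+: 4224 * 0.964 + 10325 * 0.338 = 4072 + 3490 = 7562
Giving 1022 / 986 / 3733 / 4248 / 7562.
Period 3:
Births: 3733 * 0.231 = 862
10–19: 1022 * 0.97 = 991
20–29: 986 * 0.962 = 949
30–39: 3733 * 0.96 = 3584
40+: 4248 * 0.964 + 7562 * 0.338 = 4095 + 2556 = 6651
Giving 862 / 991 / 949 / 3584 / 6651.
Total: 26600 → 13037; change = -13563; percentage change = -51.0%

-51.0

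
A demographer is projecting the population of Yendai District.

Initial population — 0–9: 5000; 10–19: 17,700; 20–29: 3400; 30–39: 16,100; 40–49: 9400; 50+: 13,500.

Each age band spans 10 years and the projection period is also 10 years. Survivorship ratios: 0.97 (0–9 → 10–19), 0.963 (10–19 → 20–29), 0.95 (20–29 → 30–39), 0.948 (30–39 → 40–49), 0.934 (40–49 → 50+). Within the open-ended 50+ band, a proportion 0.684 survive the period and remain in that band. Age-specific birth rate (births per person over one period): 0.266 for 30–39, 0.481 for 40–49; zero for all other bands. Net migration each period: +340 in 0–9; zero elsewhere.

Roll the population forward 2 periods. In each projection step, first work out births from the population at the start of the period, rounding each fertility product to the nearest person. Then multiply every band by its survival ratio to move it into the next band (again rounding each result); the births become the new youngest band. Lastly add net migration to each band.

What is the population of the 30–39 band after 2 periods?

16193

Let band 1 be 0–9 through band 6 = 50+.
— Period 1 —
Births: 16100 × 0.266 = 4283  |  9400 × 0.481 = 4521 → total 8804
Band 2: 5000 × 0.97 = 4850
Band 3: 17700 × 0.963 = 17045
Band 4: 3400 × 0.95 = 3230
Band 5: 16100 × 0.948 = 15263
Band 6: 9400 × 0.934 + 13500 × 0.684 = 8780 + 9234 = 18014
Net migration: Band 1 + 340 → 9144
Population now: 0–9=9144, 10–19=4850, 20–29=17045, 30–39=3230, 40–49=15263, 50+=18014
— Period 2 —
Births: 3230 × 0.266 = 859  |  15263 × 0.481 = 7342 → total 8201
Band 2: 9144 × 0.97 = 8870
Band 3: 4850 × 0.963 = 4671
Band 4: 17045 × 0.95 = 16193
Band 5: 3230 × 0.948 = 3062
Band 6: 15263 × 0.934 + 18014 × 0.684 = 14256 + 12322 = 26578
Net migration: Band 1 + 340 → 8541
Population now: 0–9=8541, 10–19=8870, 20–29=4671, 30–39=16193, 40–49=3062, 50+=26578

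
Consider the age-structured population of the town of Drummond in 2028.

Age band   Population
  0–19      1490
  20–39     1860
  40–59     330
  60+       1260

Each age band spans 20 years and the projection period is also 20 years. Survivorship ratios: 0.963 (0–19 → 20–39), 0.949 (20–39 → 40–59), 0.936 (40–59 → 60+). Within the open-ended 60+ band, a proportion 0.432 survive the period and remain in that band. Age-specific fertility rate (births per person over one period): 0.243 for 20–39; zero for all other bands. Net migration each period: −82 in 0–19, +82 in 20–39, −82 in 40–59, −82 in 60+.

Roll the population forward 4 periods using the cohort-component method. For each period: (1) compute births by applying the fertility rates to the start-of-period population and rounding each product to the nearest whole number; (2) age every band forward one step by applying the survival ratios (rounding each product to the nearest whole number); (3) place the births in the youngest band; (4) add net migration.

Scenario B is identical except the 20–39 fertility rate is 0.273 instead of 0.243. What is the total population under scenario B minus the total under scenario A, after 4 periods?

138

Call the groups 1 to 4, youngest first.
After projecting period 1:
Births: 1860 × 0.243 = 452
Group 2: 1490 × 0.963 = 1435
Group 3: 1860 × 0.949 = 1765
Group 4: 330 × 0.936 + 1260 × 0.432 = 309 + 544 = 853
Net migration: Group 1 − 82 → 370; Group 2 + 82 → 1517; Group 3 − 82 → 1683; Group 4 − 82 → 771
End of period: [370, 1517, 1683, 771]
After projecting period 2:
Births: 1517 × 0.243 = 369
Group 2: 370 × 0.963 = 356
Group 3: 1517 × 0.949 = 1440
Group 4: 1683 × 0.936 + 771 × 0.432 = 1575 + 333 = 1908
Net migration: Group 1 − 82 → 287; Group 2 + 82 → 438; Group 3 − 82 → 1358; Group 4 − 82 → 1826
End of period: [287, 438, 1358, 1826]
After projecting period 3:
Births: 438 × 0.243 = 106
Group 2: 287 × 0.963 = 276
Group 3: 438 × 0.949 = 416
Group 4: 1358 × 0.936 + 1826 × 0.432 = 1271 + 789 = 2060
Net migration: Group 1 − 82 → 24; Group 2 + 82 → 358; Group 3 − 82 → 334; Group 4 − 82 → 1978
End of period: [24, 358, 334, 1978]
After projecting period 4:
Births: 358 × 0.243 = 87
Group 2: 24 × 0.963 = 23
Group 3: 358 × 0.949 = 340
Group 4: 334 × 0.936 + 1978 × 0.432 = 313 + 854 = 1167
Net migration: Group 1 − 82 → 5; Group 2 + 82 → 105; Group 3 − 82 → 258; Group 4 − 82 → 1085
End of period: [5, 105, 258, 1085]
Scenario A total after 4 periods: 1453
Scenario B projection —
After projecting period 1:
Births: 1860 × 0.273 = 508
Group 2: 1490 × 0.963 = 1435
Group 3: 1860 × 0.949 = 1765
Group 4: 330 × 0.936 + 1260 × 0.432 = 309 + 544 = 853
Net migration: Group 1 − 82 → 426; Group 2 + 82 → 1517; Group 3 − 82 → 1683; Group 4 − 82 → 771
End of period: [426, 1517, 1683, 771]
After projecting period 2:
Births: 1517 × 0.273 = 414
Group 2: 426 × 0.963 = 410
Group 3: 1517 × 0.949 = 1440
Group 4: 1683 × 0.936 + 771 × 0.432 = 1575 + 333 = 1908
Net migration: Group 1 − 82 → 332; Group 2 + 82 → 492; Group 3 − 82 → 1358; Group 4 − 82 → 1826
End of period: [332, 492, 1358, 1826]
After projecting period 3:
Births: 492 × 0.273 = 134
Group 2: 332 × 0.963 = 320
Group 3: 492 × 0.949 = 467
Group 4: 1358 × 0.936 + 1826 × 0.432 = 1271 + 789 = 2060
Net migration: Group 1 − 82 → 52; Group 2 + 82 → 402; Group 3 − 82 → 385; Group 4 − 82 → 1978
End of period: [52, 402, 385, 1978]
After projecting period 4:
Births: 402 × 0.273 = 110
Group 2: 52 × 0.963 = 50
Group 3: 402 × 0.949 = 381
Group 4: 385 × 0.936 + 1978 × 0.432 = 360 + 854 = 1214
Net migration: Group 1 − 82 → 28; Group 2 + 82 → 132; Group 3 − 82 → 299; Group 4 − 82 → 1132
End of period: [28, 132, 299, 1132]
Scenario B total after 4 periods: 1591
Difference B − A = 1591 − 1453 = 138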